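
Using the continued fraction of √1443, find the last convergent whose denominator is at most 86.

√1443 = [37; 1, 74, …] (period length 2).
Convergents:
  p_0/q_0 = 37/1
  p_1/q_1 = 38/1
  p_2/q_2 = 2849/75
  p_3/q_3 = 2887/76
  p_4/q_4 = 216487/5699
q_3 = 76 ≤ 86 < 5699 = q_4, so the answer is 2887/76.

2887/76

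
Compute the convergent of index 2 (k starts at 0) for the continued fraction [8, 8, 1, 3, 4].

Using pₖ = aₖpₖ₋₁ + pₖ₋₂, qₖ = aₖqₖ₋₁ + qₖ₋₂ (with p₋₁=1, p₋₂=0, q₋₁=0, q₋₂=1):
  k=0: a=8, p=8, q=1
  k=1: a=8, p=65, q=8
  k=2: a=1, p=73, q=9

73/9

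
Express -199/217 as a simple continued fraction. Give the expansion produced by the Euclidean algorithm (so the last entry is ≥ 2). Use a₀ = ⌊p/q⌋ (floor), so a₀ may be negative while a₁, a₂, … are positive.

-199 = -1·217 + 18
217 = 12·18 + 1
18 = 18·1 + 0  (stop)
So -199/217 = [-1; 12, 18].

[-1; 12, 18]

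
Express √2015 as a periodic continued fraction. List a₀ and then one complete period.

[44; 1, 7, 1, 88]

a₀ = ⌊√2015⌋ = 44.
With m₀=0, d₀=1 and mₖ₊₁ = dₖaₖ − mₖ, dₖ₊₁ = (n − mₖ₊₁²)/dₖ, aₖ₊₁ = ⌊(a₀+mₖ₊₁)/dₖ₊₁⌋:
  k=1: m=44, d=79, a=1
  k=2: m=35, d=10, a=7
  k=3: m=35, d=79, a=1
  k=4: m=44, d=1, a=88
d=1 and a=2a₀=88 at k=4, so the next step gives (m, d) = (44, 79) again — its k=1 value — and the period has length 4.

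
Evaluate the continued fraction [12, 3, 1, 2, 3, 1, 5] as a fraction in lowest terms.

3399/277

Fold from the inside: start with 5/1.
  1 + 1/5 = 6/5
  3 + 5/6 = 23/6
  2 + 6/23 = 52/23
  1 + 23/52 = 75/52
  3 + 52/75 = 277/75
  12 + 75/277 = 3399/277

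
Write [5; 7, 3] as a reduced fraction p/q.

Using pₖ = aₖpₖ₋₁ + pₖ₋₂ and qₖ = aₖqₖ₋₁ + qₖ₋₂:
  k=0: a=5, p=5, q=1
  k=1: a=7, p=36, q=7
  k=2: a=3, p=113, q=22

113/22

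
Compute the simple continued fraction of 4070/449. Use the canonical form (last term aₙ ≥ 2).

4070 = 9*449 + 29
449 = 15*29 + 14
29 = 2*14 + 1
14 = 14*1 + 0  (stop)
So 4070/449 = [9; 15, 2, 14].

[9; 15, 2, 14]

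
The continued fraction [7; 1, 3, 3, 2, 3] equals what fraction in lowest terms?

800/103

Fold from the inside: start with 3/1.
  2 + 1/3 = 7/3
  3 + 3/7 = 24/7
  3 + 7/24 = 79/24
  1 + 24/79 = 103/79
  7 + 79/103 = 800/103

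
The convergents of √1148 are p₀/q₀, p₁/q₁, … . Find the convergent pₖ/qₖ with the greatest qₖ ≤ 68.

576/17

√1148 = [33; 1, 7, 2, 16, 2, 7, 1, 66, …] (period length 8).
Convergents:
  p_0/q_0 = 33/1
  p_1/q_1 = 34/1
  p_2/q_2 = 271/8
  p_3/q_3 = 576/17
  p_4/q_4 = 9487/280
q_3 = 17 ≤ 68 < 280 = q_4, so the answer is 576/17.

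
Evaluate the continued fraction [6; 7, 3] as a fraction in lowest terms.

Fold from the inside: start with 3/1.
  7 + 1/3 = 22/3
  6 + 3/22 = 135/22

135/22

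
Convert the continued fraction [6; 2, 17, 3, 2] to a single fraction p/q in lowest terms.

Using pₖ = aₖpₖ₋₁ + pₖ₋₂ and qₖ = aₖqₖ₋₁ + qₖ₋₂:
  k=0: a=6, p=6, q=1
  k=1: a=2, p=13, q=2
  k=2: a=17, p=227, q=35
  k=3: a=3, p=694, q=107
  k=4: a=2, p=1615, q=249

1615/249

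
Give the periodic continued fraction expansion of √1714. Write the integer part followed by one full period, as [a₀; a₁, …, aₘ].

a₀ = ⌊√1714⌋ = 41.

[41; 2, 2, 82]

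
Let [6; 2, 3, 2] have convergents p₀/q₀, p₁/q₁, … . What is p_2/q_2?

Using pₖ = aₖpₖ₋₁ + pₖ₋₂, qₖ = aₖqₖ₋₁ + qₖ₋₂ (with p₋₁=1, p₋₂=0, q₋₁=0, q₋₂=1):
  k=0: a=6, p=6, q=1
  k=1: a=2, p=13, q=2
  k=2: a=3, p=45, q=7

45/7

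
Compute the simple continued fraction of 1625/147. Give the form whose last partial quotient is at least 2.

1625 = 11*147 + 8
147 = 18*8 + 3
8 = 2*3 + 2
3 = 1*2 + 1
2 = 2*1 + 0  (stop)
So 1625/147 = [11; 18, 2, 1, 2].

[11; 18, 2, 1, 2]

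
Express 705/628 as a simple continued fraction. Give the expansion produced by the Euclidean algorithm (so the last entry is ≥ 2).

[1; 8, 6, 2, 2, 2]

705 = 1·628 + 77
628 = 8·77 + 12
77 = 6·12 + 5
12 = 2·5 + 2
5 = 2·2 + 1
2 = 2·1 + 0  (stop)
So 705/628 = [1; 8, 6, 2, 2, 2].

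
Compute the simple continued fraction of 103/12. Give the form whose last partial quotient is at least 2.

[8; 1, 1, 2, 2]

103 = 8*12 + 7
12 = 1*7 + 5
7 = 1*5 + 2
5 = 2*2 + 1
2 = 2*1 + 0  (stop)
So 103/12 = [8; 1, 1, 2, 2].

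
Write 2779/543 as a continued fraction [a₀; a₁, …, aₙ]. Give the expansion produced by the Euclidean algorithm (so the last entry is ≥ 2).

[5; 8, 2, 15, 2]

2779 = 5×543 + 64
543 = 8×64 + 31
64 = 2×31 + 2
31 = 15×2 + 1
2 = 2×1 + 0  (stop)
So 2779/543 = [5; 8, 2, 15, 2].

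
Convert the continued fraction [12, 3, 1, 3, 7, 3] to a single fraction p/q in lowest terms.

Fold from the inside: start with 3/1.
  7 + 1/3 = 22/3
  3 + 3/22 = 69/22
  1 + 22/69 = 91/69
  3 + 69/91 = 342/91
  12 + 91/342 = 4195/342

4195/342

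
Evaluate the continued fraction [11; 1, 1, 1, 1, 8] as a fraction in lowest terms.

Fold from the inside: start with 8/1.
  1 + 1/8 = 9/8
  1 + 8/9 = 17/9
  1 + 9/17 = 26/17
  1 + 17/26 = 43/26
  11 + 26/43 = 499/43

499/43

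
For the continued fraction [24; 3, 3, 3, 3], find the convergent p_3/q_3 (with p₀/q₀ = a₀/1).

Using pₖ = aₖpₖ₋₁ + pₖ₋₂, qₖ = aₖqₖ₋₁ + qₖ₋₂ (with p₋₁=1, p₋₂=0, q₋₁=0, q₋₂=1):
  k=0: a=24, p=24, q=1
  k=1: a=3, p=73, q=3
  k=2: a=3, p=243, q=10
  k=3: a=3, p=802, q=33

802/33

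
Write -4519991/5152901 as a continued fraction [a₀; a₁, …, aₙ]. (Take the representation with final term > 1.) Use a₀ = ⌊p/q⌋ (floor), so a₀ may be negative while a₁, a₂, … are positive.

[-1; 8, 7, 16, 9, 13, 3, 15]

-4519991 = -1×5152901 + 632910
5152901 = 8×632910 + 89621
632910 = 7×89621 + 5563
89621 = 16×5563 + 613
5563 = 9×613 + 46
613 = 13×46 + 15
46 = 3×15 + 1
15 = 15×1 + 0  (stop)
So -4519991/5152901 = [-1; 8, 7, 16, 9, 13, 3, 15].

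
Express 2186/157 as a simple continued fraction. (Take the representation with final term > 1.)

2186 = 13*157 + 145
157 = 1*145 + 12
145 = 12*12 + 1
12 = 12*1 + 0  (stop)
So 2186/157 = [13; 1, 12, 12].

[13; 1, 12, 12]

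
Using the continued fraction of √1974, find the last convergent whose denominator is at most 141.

5376/121

√1974 = [44; 2, 3, 17, 2, 17, 3, 2, 88, …] (period length 8).
Convergents:
  p_0/q_0 = 44/1
  p_1/q_1 = 89/2
  p_2/q_2 = 311/7
  p_3/q_3 = 5376/121
  p_4/q_4 = 11063/249
q_3 = 121 ≤ 141 < 249 = q_4, so the answer is 5376/121.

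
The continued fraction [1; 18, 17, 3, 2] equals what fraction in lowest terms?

2306/2185

Using pₖ = aₖpₖ₋₁ + pₖ₋₂ and qₖ = aₖqₖ₋₁ + qₖ₋₂:
  k=0: a=1, p=1, q=1
  k=1: a=18, p=19, q=18
  k=2: a=17, p=324, q=307
  k=3: a=3, p=991, q=939
  k=4: a=2, p=2306, q=2185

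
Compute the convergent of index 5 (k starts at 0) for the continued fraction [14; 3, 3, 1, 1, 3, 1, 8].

1173/82

Using pₖ = aₖpₖ₋₁ + pₖ₋₂, qₖ = aₖqₖ₋₁ + qₖ₋₂ (with p₋₁=1, p₋₂=0, q₋₁=0, q₋₂=1):
  k=0: a=14, p=14, q=1
  k=1: a=3, p=43, q=3
  k=2: a=3, p=143, q=10
  k=3: a=1, p=186, q=13
  k=4: a=1, p=329, q=23
  k=5: a=3, p=1173, q=82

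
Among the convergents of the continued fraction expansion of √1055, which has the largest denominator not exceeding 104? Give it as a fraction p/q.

1689/52

√1055 = [32; 2, 12, 2, 64, …] (period length 4).
Convergents:
  p_0/q_0 = 32/1
  p_1/q_1 = 65/2
  p_2/q_2 = 812/25
  p_3/q_3 = 1689/52
  p_4/q_4 = 108908/3353
q_3 = 52 ≤ 104 < 3353 = q_4, so the answer is 1689/52.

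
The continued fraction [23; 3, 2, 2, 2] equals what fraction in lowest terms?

955/41

Using pₖ = aₖpₖ₋₁ + pₖ₋₂ and qₖ = aₖqₖ₋₁ + qₖ₋₂:
  k=0: a=23, p=23, q=1
  k=1: a=3, p=70, q=3
  k=2: a=2, p=163, q=7
  k=3: a=2, p=396, q=17
  k=4: a=2, p=955, q=41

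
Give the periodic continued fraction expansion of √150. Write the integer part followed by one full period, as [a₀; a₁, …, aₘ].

a₀ = ⌊√150⌋ = 12.
With m₀=0, d₀=1 and mₖ₊₁ = dₖaₖ − mₖ, dₖ₊₁ = (n − mₖ₊₁²)/dₖ, aₖ₊₁ = ⌊(a₀+mₖ₊₁)/dₖ₊₁⌋:
  k=1: m=12, d=6, a=4
  k=2: m=12, d=1, a=24
d=1 and a=2a₀=24 at k=2, so the next step gives (m, d) = (12, 6) again — its k=1 value — and the period has length 2.

[12; 4, 24]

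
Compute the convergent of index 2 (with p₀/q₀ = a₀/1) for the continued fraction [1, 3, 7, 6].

Using pₖ = aₖpₖ₋₁ + pₖ₋₂, qₖ = aₖqₖ₋₁ + qₖ₋₂ (with p₋₁=1, p₋₂=0, q₋₁=0, q₋₂=1):
  k=0: a=1, p=1, q=1
  k=1: a=3, p=4, q=3
  k=2: a=7, p=29, q=22

29/22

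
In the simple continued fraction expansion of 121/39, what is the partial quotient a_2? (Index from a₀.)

1

121 = 3·39 + 4   →  a_0 = 3
39 = 9·4 + 3   →  a_1 = 9
4 = 1·3 + 1   →  a_2 = 1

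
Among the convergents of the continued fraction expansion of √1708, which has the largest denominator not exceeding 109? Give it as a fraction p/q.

2521/61

√1708 = [41; 3, 20, 3, 82, …] (period length 4).
Convergents:
  p_0/q_0 = 41/1
  p_1/q_1 = 124/3
  p_2/q_2 = 2521/61
  p_3/q_3 = 7687/186
q_2 = 61 ≤ 109 < 186 = q_3, so the answer is 2521/61.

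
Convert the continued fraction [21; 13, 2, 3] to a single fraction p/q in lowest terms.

Fold from the inside: start with 3/1.
  2 + 1/3 = 7/3
  13 + 3/7 = 94/7
  21 + 7/94 = 1981/94

1981/94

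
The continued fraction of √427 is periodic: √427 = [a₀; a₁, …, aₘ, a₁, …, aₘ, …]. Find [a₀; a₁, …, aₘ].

[20; 1, 1, 1, 40]

a₀ = ⌊√427⌋ = 20.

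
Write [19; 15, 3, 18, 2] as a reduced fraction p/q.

Using pₖ = aₖpₖ₋₁ + pₖ₋₂ and qₖ = aₖqₖ₋₁ + qₖ₋₂:
  k=0: a=19, p=19, q=1
  k=1: a=15, p=286, q=15
  k=2: a=3, p=877, q=46
  k=3: a=18, p=16072, q=843
  k=4: a=2, p=33021, q=1732

33021/1732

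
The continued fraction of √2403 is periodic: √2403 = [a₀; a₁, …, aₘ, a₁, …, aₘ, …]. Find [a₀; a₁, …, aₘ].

a₀ = ⌊√2403⌋ = 49.
With m₀=0, d₀=1 and mₖ₊₁ = dₖaₖ − mₖ, dₖ₊₁ = (n − mₖ₊₁²)/dₖ, aₖ₊₁ = ⌊(a₀+mₖ₊₁)/dₖ₊₁⌋:
  k=1: m=49, d=2, a=49
  k=2: m=49, d=1, a=98
d=1 and a=2a₀=98 at k=2, so the next step gives (m, d) = (49, 2) again — its k=1 value — and the period has length 2.

[49; 49, 98]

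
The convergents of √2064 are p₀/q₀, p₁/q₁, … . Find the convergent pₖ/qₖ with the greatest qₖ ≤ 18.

√2064 = [45; 2, 3, 7, 3, 2, 90, …] (period length 6).
Convergents:
  p_0/q_0 = 45/1
  p_1/q_1 = 91/2
  p_2/q_2 = 318/7
  p_3/q_3 = 2317/51
q_2 = 7 ≤ 18 < 51 = q_3, so the answer is 318/7.

318/7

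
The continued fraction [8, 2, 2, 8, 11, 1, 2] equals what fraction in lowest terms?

Fold from the inside: start with 2/1.
  1 + 1/2 = 3/2
  11 + 2/3 = 35/3
  8 + 3/35 = 283/35
  2 + 35/283 = 601/283
  2 + 283/601 = 1485/601
  8 + 601/1485 = 12481/1485

12481/1485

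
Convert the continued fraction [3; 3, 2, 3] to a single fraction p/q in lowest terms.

Using pₖ = aₖpₖ₋₁ + pₖ₋₂ and qₖ = aₖqₖ₋₁ + qₖ₋₂:
  k=0: a=3, p=3, q=1
  k=1: a=3, p=10, q=3
  k=2: a=2, p=23, q=7
  k=3: a=3, p=79, q=24

79/24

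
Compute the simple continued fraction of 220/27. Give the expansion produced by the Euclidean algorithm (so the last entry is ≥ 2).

[8; 6, 1, 3]

220 = 8×27 + 4
27 = 6×4 + 3
4 = 1×3 + 1
3 = 3×1 + 0  (stop)
So 220/27 = [8; 6, 1, 3].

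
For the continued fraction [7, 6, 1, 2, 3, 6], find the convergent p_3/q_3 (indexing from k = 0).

Using pₖ = aₖpₖ₋₁ + pₖ₋₂, qₖ = aₖqₖ₋₁ + qₖ₋₂ (with p₋₁=1, p₋₂=0, q₋₁=0, q₋₂=1):
  k=0: a=7, p=7, q=1
  k=1: a=6, p=43, q=6
  k=2: a=1, p=50, q=7
  k=3: a=2, p=143, q=20

143/20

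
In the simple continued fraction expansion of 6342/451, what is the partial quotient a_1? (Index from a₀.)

16

6342 = 14·451 + 28   →  a_0 = 14
451 = 16·28 + 3   →  a_1 = 16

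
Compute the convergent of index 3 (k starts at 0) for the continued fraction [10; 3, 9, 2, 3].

Using pₖ = aₖpₖ₋₁ + pₖ₋₂, qₖ = aₖqₖ₋₁ + qₖ₋₂ (with p₋₁=1, p₋₂=0, q₋₁=0, q₋₂=1):
  k=0: a=10, p=10, q=1
  k=1: a=3, p=31, q=3
  k=2: a=9, p=289, q=28
  k=3: a=2, p=609, q=59

609/59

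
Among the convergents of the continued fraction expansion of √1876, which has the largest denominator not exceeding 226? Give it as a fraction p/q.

8446/195

√1876 = [43; 3, 5, 12, 5, 3, 86, …] (period length 6).
Convergents:
  p_0/q_0 = 43/1
  p_1/q_1 = 130/3
  p_2/q_2 = 693/16
  p_3/q_3 = 8446/195
  p_4/q_4 = 42923/991
q_3 = 195 ≤ 226 < 991 = q_4, so the answer is 8446/195.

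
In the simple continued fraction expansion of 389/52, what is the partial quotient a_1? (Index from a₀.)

2

389 = 7·52 + 25   →  a_0 = 7
52 = 2·25 + 2   →  a_1 = 2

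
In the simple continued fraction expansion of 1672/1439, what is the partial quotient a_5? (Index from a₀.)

6

1672 = 1·1439 + 233   →  a_0 = 1
1439 = 6·233 + 41   →  a_1 = 6
233 = 5·41 + 28   →  a_2 = 5
41 = 1·28 + 13   →  a_3 = 1
28 = 2·13 + 2   →  a_4 = 2
13 = 6·2 + 1   →  a_5 = 6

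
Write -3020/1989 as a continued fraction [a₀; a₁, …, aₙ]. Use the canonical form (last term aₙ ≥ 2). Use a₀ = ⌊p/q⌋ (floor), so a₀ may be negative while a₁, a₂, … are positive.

[-2; 2, 13, 8, 9]

-3020 = -2*1989 + 958
1989 = 2*958 + 73
958 = 13*73 + 9
73 = 8*9 + 1
9 = 9*1 + 0  (stop)
So -3020/1989 = [-2; 2, 13, 8, 9].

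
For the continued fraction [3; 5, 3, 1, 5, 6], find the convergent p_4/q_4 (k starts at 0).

386/121

Using pₖ = aₖpₖ₋₁ + pₖ₋₂, qₖ = aₖqₖ₋₁ + qₖ₋₂ (with p₋₁=1, p₋₂=0, q₋₁=0, q₋₂=1):
  k=0: a=3, p=3, q=1
  k=1: a=5, p=16, q=5
  k=2: a=3, p=51, q=16
  k=3: a=1, p=67, q=21
  k=4: a=5, p=386, q=121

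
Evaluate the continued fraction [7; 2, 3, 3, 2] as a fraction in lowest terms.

Using pₖ = aₖpₖ₋₁ + pₖ₋₂ and qₖ = aₖqₖ₋₁ + qₖ₋₂:
  k=0: a=7, p=7, q=1
  k=1: a=2, p=15, q=2
  k=2: a=3, p=52, q=7
  k=3: a=3, p=171, q=23
  k=4: a=2, p=394, q=53

394/53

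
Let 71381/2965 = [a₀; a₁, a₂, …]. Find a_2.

2

71381 = 24·2965 + 221   →  a_0 = 24
2965 = 13·221 + 92   →  a_1 = 13
221 = 2·92 + 37   →  a_2 = 2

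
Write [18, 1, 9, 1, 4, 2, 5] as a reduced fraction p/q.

Fold from the inside: start with 5/1.
  2 + 1/5 = 11/5
  4 + 5/11 = 49/11
  1 + 11/49 = 60/49
  9 + 49/60 = 589/60
  1 + 60/589 = 649/589
  18 + 589/649 = 12271/649

12271/649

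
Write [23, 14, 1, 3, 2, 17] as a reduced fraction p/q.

53517/2320

Using pₖ = aₖpₖ₋₁ + pₖ₋₂ and qₖ = aₖqₖ₋₁ + qₖ₋₂:
  k=0: a=23, p=23, q=1
  k=1: a=14, p=323, q=14
  k=2: a=1, p=346, q=15
  k=3: a=3, p=1361, q=59
  k=4: a=2, p=3068, q=133
  k=5: a=17, p=53517, q=2320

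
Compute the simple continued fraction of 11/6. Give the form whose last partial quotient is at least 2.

11 = 1×6 + 5
6 = 1×5 + 1
5 = 5×1 + 0  (stop)
So 11/6 = [1; 1, 5].

[1; 1, 5]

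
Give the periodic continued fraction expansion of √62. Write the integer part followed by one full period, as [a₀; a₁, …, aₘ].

a₀ = ⌊√62⌋ = 7.
With m₀=0, d₀=1 and mₖ₊₁ = dₖaₖ − mₖ, dₖ₊₁ = (n − mₖ₊₁²)/dₖ, aₖ₊₁ = ⌊(a₀+mₖ₊₁)/dₖ₊₁⌋:
  k=1: m=7, d=13, a=1
  k=2: m=6, d=2, a=6
  k=3: m=6, d=13, a=1
  k=4: m=7, d=1, a=14
d=1 and a=2a₀=14 at k=4, so the next step gives (m, d) = (7, 13) again — its k=1 value — and the period has length 4.

[7; 1, 6, 1, 14]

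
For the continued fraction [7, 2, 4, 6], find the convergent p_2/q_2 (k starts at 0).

67/9

Using pₖ = aₖpₖ₋₁ + pₖ₋₂, qₖ = aₖqₖ₋₁ + qₖ₋₂ (with p₋₁=1, p₋₂=0, q₋₁=0, q₋₂=1):
  k=0: a=7, p=7, q=1
  k=1: a=2, p=15, q=2
  k=2: a=4, p=67, q=9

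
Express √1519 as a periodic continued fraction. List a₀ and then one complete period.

[38; 1, 37, 1, 76]

a₀ = ⌊√1519⌋ = 38.
With m₀=0, d₀=1 and mₖ₊₁ = dₖaₖ − mₖ, dₖ₊₁ = (n − mₖ₊₁²)/dₖ, aₖ₊₁ = ⌊(a₀+mₖ₊₁)/dₖ₊₁⌋:
  k=1: m=38, d=75, a=1
  k=2: m=37, d=2, a=37
  k=3: m=37, d=75, a=1
  k=4: m=38, d=1, a=76
d=1 and a=2a₀=76 at k=4, so the next step gives (m, d) = (38, 75) again — its k=1 value — and the period has length 4.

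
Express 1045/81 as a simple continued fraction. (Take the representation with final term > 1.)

1045 = 12×81 + 73
81 = 1×73 + 8
73 = 9×8 + 1
8 = 8×1 + 0  (stop)
So 1045/81 = [12; 1, 9, 8].

[12; 1, 9, 8]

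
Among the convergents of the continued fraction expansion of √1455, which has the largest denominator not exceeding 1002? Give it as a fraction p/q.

√1455 = [38; 6, 1, 11, 1, 6, 76, …] (period length 6).
Convergents:
  p_0/q_0 = 38/1
  p_1/q_1 = 229/6
  p_2/q_2 = 267/7
  p_3/q_3 = 3166/83
  p_4/q_4 = 3433/90
  p_5/q_5 = 23764/623
  p_6/q_6 = 1809497/47438
q_5 = 623 ≤ 1002 < 47438 = q_6, so the answer is 23764/623.

23764/623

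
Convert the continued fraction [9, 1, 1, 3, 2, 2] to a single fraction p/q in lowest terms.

373/39

Fold from the inside: start with 2/1.
  2 + 1/2 = 5/2
  3 + 2/5 = 17/5
  1 + 5/17 = 22/17
  1 + 17/22 = 39/22
  9 + 22/39 = 373/39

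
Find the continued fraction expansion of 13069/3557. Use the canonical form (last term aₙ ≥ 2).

[3; 1, 2, 14, 2, 19, 2]

13069 = 3*3557 + 2398
3557 = 1*2398 + 1159
2398 = 2*1159 + 80
1159 = 14*80 + 39
80 = 2*39 + 2
39 = 19*2 + 1
2 = 2*1 + 0  (stop)
So 13069/3557 = [3; 1, 2, 14, 2, 19, 2].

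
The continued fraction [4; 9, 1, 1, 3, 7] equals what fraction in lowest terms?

Using pₖ = aₖpₖ₋₁ + pₖ₋₂ and qₖ = aₖqₖ₋₁ + qₖ₋₂:
  k=0: a=4, p=4, q=1
  k=1: a=9, p=37, q=9
  k=2: a=1, p=41, q=10
  k=3: a=1, p=78, q=19
  k=4: a=3, p=275, q=67
  k=5: a=7, p=2003, q=488

2003/488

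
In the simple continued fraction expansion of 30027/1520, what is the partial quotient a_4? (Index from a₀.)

30027 = 19·1520 + 1147   →  a_0 = 19
1520 = 1·1147 + 373   →  a_1 = 1
1147 = 3·373 + 28   →  a_2 = 3
373 = 13·28 + 9   →  a_3 = 13
28 = 3·9 + 1   →  a_4 = 3

3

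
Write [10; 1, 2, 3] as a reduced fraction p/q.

107/10

Fold from the inside: start with 3/1.
  2 + 1/3 = 7/3
  1 + 3/7 = 10/7
  10 + 7/10 = 107/10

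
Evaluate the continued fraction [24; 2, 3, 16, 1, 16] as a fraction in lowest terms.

Using pₖ = aₖpₖ₋₁ + pₖ₋₂ and qₖ = aₖqₖ₋₁ + qₖ₋₂:
  k=0: a=24, p=24, q=1
  k=1: a=2, p=49, q=2
  k=2: a=3, p=171, q=7
  k=3: a=16, p=2785, q=114
  k=4: a=1, p=2956, q=121
  k=5: a=16, p=50081, q=2050

50081/2050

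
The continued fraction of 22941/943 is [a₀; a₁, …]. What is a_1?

22941 = 24·943 + 309   →  a_0 = 24
943 = 3·309 + 16   →  a_1 = 3

3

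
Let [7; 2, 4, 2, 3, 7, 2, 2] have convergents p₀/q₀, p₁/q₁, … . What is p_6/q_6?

Using pₖ = aₖpₖ₋₁ + pₖ₋₂, qₖ = aₖqₖ₋₁ + qₖ₋₂ (with p₋₁=1, p₋₂=0, q₋₁=0, q₋₂=1):
  k=0: a=7, p=7, q=1
  k=1: a=2, p=15, q=2
  k=2: a=4, p=67, q=9
  k=3: a=2, p=149, q=20
  k=4: a=3, p=514, q=69
  k=5: a=7, p=3747, q=503
  k=6: a=2, p=8008, q=1075

8008/1075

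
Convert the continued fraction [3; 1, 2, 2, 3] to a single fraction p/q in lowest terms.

Using pₖ = aₖpₖ₋₁ + pₖ₋₂ and qₖ = aₖqₖ₋₁ + qₖ₋₂:
  k=0: a=3, p=3, q=1
  k=1: a=1, p=4, q=1
  k=2: a=2, p=11, q=3
  k=3: a=2, p=26, q=7
  k=4: a=3, p=89, q=24

89/24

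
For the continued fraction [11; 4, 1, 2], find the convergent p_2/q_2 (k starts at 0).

Using pₖ = aₖpₖ₋₁ + pₖ₋₂, qₖ = aₖqₖ₋₁ + qₖ₋₂ (with p₋₁=1, p₋₂=0, q₋₁=0, q₋₂=1):
  k=0: a=11, p=11, q=1
  k=1: a=4, p=45, q=4
  k=2: a=1, p=56, q=5

56/5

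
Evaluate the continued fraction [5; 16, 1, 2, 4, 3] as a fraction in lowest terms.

3547/701

Using pₖ = aₖpₖ₋₁ + pₖ₋₂ and qₖ = aₖqₖ₋₁ + qₖ₋₂:
  k=0: a=5, p=5, q=1
  k=1: a=16, p=81, q=16
  k=2: a=1, p=86, q=17
  k=3: a=2, p=253, q=50
  k=4: a=4, p=1098, q=217
  k=5: a=3, p=3547, q=701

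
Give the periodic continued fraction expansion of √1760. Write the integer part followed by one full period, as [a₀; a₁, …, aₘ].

a₀ = ⌊√1760⌋ = 41.
With m₀=0, d₀=1 and mₖ₊₁ = dₖaₖ − mₖ, dₖ₊₁ = (n − mₖ₊₁²)/dₖ, aₖ₊₁ = ⌊(a₀+mₖ₊₁)/dₖ₊₁⌋:
  k=1: m=41, d=79, a=1
  k=2: m=38, d=4, a=19
  k=3: m=38, d=79, a=1
  k=4: m=41, d=1, a=82
d=1 and a=2a₀=82 at k=4, so the next step gives (m, d) = (41, 79) again — its k=1 value — and the period has length 4.

[41; 1, 19, 1, 82]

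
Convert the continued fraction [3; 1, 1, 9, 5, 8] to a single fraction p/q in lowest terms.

2803/795

Fold from the inside: start with 8/1.
  5 + 1/8 = 41/8
  9 + 8/41 = 377/41
  1 + 41/377 = 418/377
  1 + 377/418 = 795/418
  3 + 418/795 = 2803/795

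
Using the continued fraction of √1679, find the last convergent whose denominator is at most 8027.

√1679 = [40; 1, 39, 1, 80, …] (period length 4).
Convergents:
  p_0/q_0 = 40/1
  p_1/q_1 = 41/1
  p_2/q_2 = 1639/40
  p_3/q_3 = 1680/41
  p_4/q_4 = 136039/3320
  p_5/q_5 = 137719/3361
  p_6/q_6 = 5507080/134399
q_5 = 3361 ≤ 8027 < 134399 = q_6, so the answer is 137719/3361.

137719/3361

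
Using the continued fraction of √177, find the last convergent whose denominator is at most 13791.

√177 = [13; 3, 3, 2, 8, 2, 3, 3, 26, …] (period length 8).
Convergents:
  p_0/q_0 = 13/1
  p_1/q_1 = 40/3
  p_2/q_2 = 133/10
  p_3/q_3 = 306/23
  p_4/q_4 = 2581/194
  p_5/q_5 = 5468/411
  p_6/q_6 = 18985/1427
  p_7/q_7 = 62423/4692
  p_8/q_8 = 1641983/123419
q_7 = 4692 ≤ 13791 < 123419 = q_8, so the answer is 62423/4692.

62423/4692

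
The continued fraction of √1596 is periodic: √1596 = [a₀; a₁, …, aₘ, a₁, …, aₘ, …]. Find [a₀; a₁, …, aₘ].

a₀ = ⌊√1596⌋ = 39.
With m₀=0, d₀=1 and mₖ₊₁ = dₖaₖ − mₖ, dₖ₊₁ = (n − mₖ₊₁²)/dₖ, aₖ₊₁ = ⌊(a₀+mₖ₊₁)/dₖ₊₁⌋:
  k=1: m=39, d=75, a=1
  k=2: m=36, d=4, a=18
  k=3: m=36, d=75, a=1
  k=4: m=39, d=1, a=78
d=1 and a=2a₀=78 at k=4, so the next step gives (m, d) = (39, 75) again — its k=1 value — and the period has length 4.

[39; 1, 18, 1, 78]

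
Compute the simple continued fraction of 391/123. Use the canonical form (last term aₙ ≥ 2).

391 = 3×123 + 22
123 = 5×22 + 13
22 = 1×13 + 9
13 = 1×9 + 4
9 = 2×4 + 1
4 = 4×1 + 0  (stop)
So 391/123 = [3; 5, 1, 1, 2, 4].

[3; 5, 1, 1, 2, 4]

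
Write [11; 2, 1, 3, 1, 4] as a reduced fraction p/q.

761/67

Using pₖ = aₖpₖ₋₁ + pₖ₋₂ and qₖ = aₖqₖ₋₁ + qₖ₋₂:
  k=0: a=11, p=11, q=1
  k=1: a=2, p=23, q=2
  k=2: a=1, p=34, q=3
  k=3: a=3, p=125, q=11
  k=4: a=1, p=159, q=14
  k=5: a=4, p=761, q=67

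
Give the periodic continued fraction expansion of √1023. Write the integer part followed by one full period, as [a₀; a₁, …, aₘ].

a₀ = ⌊√1023⌋ = 31.
With m₀=0, d₀=1 and mₖ₊₁ = dₖaₖ − mₖ, dₖ₊₁ = (n − mₖ₊₁²)/dₖ, aₖ₊₁ = ⌊(a₀+mₖ₊₁)/dₖ₊₁⌋:
  k=1: m=31, d=62, a=1
  k=2: m=31, d=1, a=62
d=1 and a=2a₀=62 at k=2, so the next step gives (m, d) = (31, 62) again — its k=1 value — and the period has length 2.

[31; 1, 62]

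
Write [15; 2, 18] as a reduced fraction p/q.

Fold from the inside: start with 18/1.
  2 + 1/18 = 37/18
  15 + 18/37 = 573/37

573/37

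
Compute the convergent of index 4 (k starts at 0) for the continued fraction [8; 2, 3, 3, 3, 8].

641/76

Using pₖ = aₖpₖ₋₁ + pₖ₋₂, qₖ = aₖqₖ₋₁ + qₖ₋₂ (with p₋₁=1, p₋₂=0, q₋₁=0, q₋₂=1):
  k=0: a=8, p=8, q=1
  k=1: a=2, p=17, q=2
  k=2: a=3, p=59, q=7
  k=3: a=3, p=194, q=23
  k=4: a=3, p=641, q=76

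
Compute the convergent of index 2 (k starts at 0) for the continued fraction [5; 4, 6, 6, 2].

Using pₖ = aₖpₖ₋₁ + pₖ₋₂, qₖ = aₖqₖ₋₁ + qₖ₋₂ (with p₋₁=1, p₋₂=0, q₋₁=0, q₋₂=1):
  k=0: a=5, p=5, q=1
  k=1: a=4, p=21, q=4
  k=2: a=6, p=131, q=25

131/25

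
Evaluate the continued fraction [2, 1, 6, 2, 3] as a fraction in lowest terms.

Using pₖ = aₖpₖ₋₁ + pₖ₋₂ and qₖ = aₖqₖ₋₁ + qₖ₋₂:
  k=0: a=2, p=2, q=1
  k=1: a=1, p=3, q=1
  k=2: a=6, p=20, q=7
  k=3: a=2, p=43, q=15
  k=4: a=3, p=149, q=52

149/52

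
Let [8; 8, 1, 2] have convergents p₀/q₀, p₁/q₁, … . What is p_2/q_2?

73/9

Using pₖ = aₖpₖ₋₁ + pₖ₋₂, qₖ = aₖqₖ₋₁ + qₖ₋₂ (with p₋₁=1, p₋₂=0, q₋₁=0, q₋₂=1):
  k=0: a=8, p=8, q=1
  k=1: a=8, p=65, q=8
  k=2: a=1, p=73, q=9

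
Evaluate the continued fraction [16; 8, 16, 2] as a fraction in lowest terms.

Fold from the inside: start with 2/1.
  16 + 1/2 = 33/2
  8 + 2/33 = 266/33
  16 + 33/266 = 4289/266

4289/266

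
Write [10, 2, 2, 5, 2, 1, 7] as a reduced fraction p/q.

6879/661

Using pₖ = aₖpₖ₋₁ + pₖ₋₂ and qₖ = aₖqₖ₋₁ + qₖ₋₂:
  k=0: a=10, p=10, q=1
  k=1: a=2, p=21, q=2
  k=2: a=2, p=52, q=5
  k=3: a=5, p=281, q=27
  k=4: a=2, p=614, q=59
  k=5: a=1, p=895, q=86
  k=6: a=7, p=6879, q=661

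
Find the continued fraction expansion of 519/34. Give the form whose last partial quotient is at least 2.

[15; 3, 1, 3, 2]

519 = 15*34 + 9
34 = 3*9 + 7
9 = 1*7 + 2
7 = 3*2 + 1
2 = 2*1 + 0  (stop)
So 519/34 = [15; 3, 1, 3, 2].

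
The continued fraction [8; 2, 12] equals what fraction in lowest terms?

212/25

Using pₖ = aₖpₖ₋₁ + pₖ₋₂ and qₖ = aₖqₖ₋₁ + qₖ₋₂:
  k=0: a=8, p=8, q=1
  k=1: a=2, p=17, q=2
  k=2: a=12, p=212, q=25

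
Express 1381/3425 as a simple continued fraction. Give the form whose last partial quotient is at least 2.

[0; 2, 2, 12, 18, 3]

1381 = 0×3425 + 1381
3425 = 2×1381 + 663
1381 = 2×663 + 55
663 = 12×55 + 3
55 = 18×3 + 1
3 = 3×1 + 0  (stop)
So 1381/3425 = [0; 2, 2, 12, 18, 3].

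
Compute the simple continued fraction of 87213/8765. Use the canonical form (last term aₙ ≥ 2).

87213 = 9×8765 + 8328
8765 = 1×8328 + 437
8328 = 19×437 + 25
437 = 17×25 + 12
25 = 2×12 + 1
12 = 12×1 + 0  (stop)
So 87213/8765 = [9; 1, 19, 17, 2, 12].

[9; 1, 19, 17, 2, 12]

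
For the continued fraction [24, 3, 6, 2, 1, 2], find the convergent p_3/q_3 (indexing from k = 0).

Using pₖ = aₖpₖ₋₁ + pₖ₋₂, qₖ = aₖqₖ₋₁ + qₖ₋₂ (with p₋₁=1, p₋₂=0, q₋₁=0, q₋₂=1):
  k=0: a=24, p=24, q=1
  k=1: a=3, p=73, q=3
  k=2: a=6, p=462, q=19
  k=3: a=2, p=997, q=41

997/41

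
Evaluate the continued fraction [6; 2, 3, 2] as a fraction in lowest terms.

Fold from the inside: start with 2/1.
  3 + 1/2 = 7/2
  2 + 2/7 = 16/7
  6 + 7/16 = 103/16

103/16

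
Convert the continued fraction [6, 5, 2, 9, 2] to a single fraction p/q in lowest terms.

1354/219

Using pₖ = aₖpₖ₋₁ + pₖ₋₂ and qₖ = aₖqₖ₋₁ + qₖ₋₂:
  k=0: a=6, p=6, q=1
  k=1: a=5, p=31, q=5
  k=2: a=2, p=68, q=11
  k=3: a=9, p=643, q=104
  k=4: a=2, p=1354, q=219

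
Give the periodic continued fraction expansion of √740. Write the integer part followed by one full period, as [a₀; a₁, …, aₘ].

[27; 4, 1, 12, 1, 4, 54]

a₀ = ⌊√740⌋ = 27.
With m₀=0, d₀=1 and mₖ₊₁ = dₖaₖ − mₖ, dₖ₊₁ = (n − mₖ₊₁²)/dₖ, aₖ₊₁ = ⌊(a₀+mₖ₊₁)/dₖ₊₁⌋:
  k=1: m=27, d=11, a=4
  k=2: m=17, d=41, a=1
  k=3: m=24, d=4, a=12
  k=4: m=24, d=41, a=1
  k=5: m=17, d=11, a=4
  k=6: m=27, d=1, a=54
d=1 and a=2a₀=54 at k=6, so the next step gives (m, d) = (27, 11) again — its k=1 value — and the period has length 6.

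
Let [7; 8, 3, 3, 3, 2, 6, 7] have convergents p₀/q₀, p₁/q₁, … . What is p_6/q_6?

Using pₖ = aₖpₖ₋₁ + pₖ₋₂, qₖ = aₖqₖ₋₁ + qₖ₋₂ (with p₋₁=1, p₋₂=0, q₋₁=0, q₋₂=1):
  k=0: a=7, p=7, q=1
  k=1: a=8, p=57, q=8
  k=2: a=3, p=178, q=25
  k=3: a=3, p=591, q=83
  k=4: a=3, p=1951, q=274
  k=5: a=2, p=4493, q=631
  k=6: a=6, p=28909, q=4060

28909/4060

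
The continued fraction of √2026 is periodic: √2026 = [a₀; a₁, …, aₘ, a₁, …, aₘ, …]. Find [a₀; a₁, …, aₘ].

[45; 90]

a₀ = ⌊√2026⌋ = 45.
With m₀=0, d₀=1 and mₖ₊₁ = dₖaₖ − mₖ, dₖ₊₁ = (n − mₖ₊₁²)/dₖ, aₖ₊₁ = ⌊(a₀+mₖ₊₁)/dₖ₊₁⌋:
  k=1: m=45, d=1, a=90
d=1 and a=2a₀=90 at k=1, so the next step gives (m, d) = (45, 1) again — its k=1 value — and the period has length 1.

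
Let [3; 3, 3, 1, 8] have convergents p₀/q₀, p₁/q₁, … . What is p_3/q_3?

43/13

Using pₖ = aₖpₖ₋₁ + pₖ₋₂, qₖ = aₖqₖ₋₁ + qₖ₋₂ (with p₋₁=1, p₋₂=0, q₋₁=0, q₋₂=1):
  k=0: a=3, p=3, q=1
  k=1: a=3, p=10, q=3
  k=2: a=3, p=33, q=10
  k=3: a=1, p=43, q=13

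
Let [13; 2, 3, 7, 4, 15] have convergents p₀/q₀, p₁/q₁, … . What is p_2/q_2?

94/7

Using pₖ = aₖpₖ₋₁ + pₖ₋₂, qₖ = aₖqₖ₋₁ + qₖ₋₂ (with p₋₁=1, p₋₂=0, q₋₁=0, q₋₂=1):
  k=0: a=13, p=13, q=1
  k=1: a=2, p=27, q=2
  k=2: a=3, p=94, q=7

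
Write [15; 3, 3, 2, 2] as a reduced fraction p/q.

Fold from the inside: start with 2/1.
  2 + 1/2 = 5/2
  3 + 2/5 = 17/5
  3 + 5/17 = 56/17
  15 + 17/56 = 857/56

857/56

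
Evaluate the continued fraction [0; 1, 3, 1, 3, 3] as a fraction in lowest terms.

49/62

Fold from the inside: start with 3/1.
  3 + 1/3 = 10/3
  1 + 3/10 = 13/10
  3 + 10/13 = 49/13
  1 + 13/49 = 62/49
  0 + 49/62 = 49/62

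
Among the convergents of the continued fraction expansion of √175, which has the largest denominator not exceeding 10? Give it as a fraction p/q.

√175 = [13; 4, 2, 1, 2, 4, 26, …] (period length 6).
Convergents:
  p_0/q_0 = 13/1
  p_1/q_1 = 53/4
  p_2/q_2 = 119/9
  p_3/q_3 = 172/13
q_2 = 9 ≤ 10 < 13 = q_3, so the answer is 119/9.

119/9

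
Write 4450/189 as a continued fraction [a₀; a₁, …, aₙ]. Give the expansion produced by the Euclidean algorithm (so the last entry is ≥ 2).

[23; 1, 1, 5, 17]

4450 = 23*189 + 103
189 = 1*103 + 86
103 = 1*86 + 17
86 = 5*17 + 1
17 = 17*1 + 0  (stop)
So 4450/189 = [23; 1, 1, 5, 17].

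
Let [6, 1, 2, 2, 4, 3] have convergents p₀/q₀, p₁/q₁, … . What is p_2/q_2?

20/3

Using pₖ = aₖpₖ₋₁ + pₖ₋₂, qₖ = aₖqₖ₋₁ + qₖ₋₂ (with p₋₁=1, p₋₂=0, q₋₁=0, q₋₂=1):
  k=0: a=6, p=6, q=1
  k=1: a=1, p=7, q=1
  k=2: a=2, p=20, q=3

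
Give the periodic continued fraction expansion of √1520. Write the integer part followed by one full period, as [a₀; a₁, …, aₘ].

a₀ = ⌊√1520⌋ = 38.
With m₀=0, d₀=1 and mₖ₊₁ = dₖaₖ − mₖ, dₖ₊₁ = (n − mₖ₊₁²)/dₖ, aₖ₊₁ = ⌊(a₀+mₖ₊₁)/dₖ₊₁⌋:
  k=1: m=38, d=76, a=1
  k=2: m=38, d=1, a=76
d=1 and a=2a₀=76 at k=2, so the next step gives (m, d) = (38, 76) again — its k=1 value — and the period has length 2.

[38; 1, 76]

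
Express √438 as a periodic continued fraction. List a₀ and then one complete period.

[20; 1, 12, 1, 40]

a₀ = ⌊√438⌋ = 20.
With m₀=0, d₀=1 and mₖ₊₁ = dₖaₖ − mₖ, dₖ₊₁ = (n − mₖ₊₁²)/dₖ, aₖ₊₁ = ⌊(a₀+mₖ₊₁)/dₖ₊₁⌋:
  k=1: m=20, d=38, a=1
  k=2: m=18, d=3, a=12
  k=3: m=18, d=38, a=1
  k=4: m=20, d=1, a=40
d=1 and a=2a₀=40 at k=4, so the next step gives (m, d) = (20, 38) again — its k=1 value — and the period has length 4.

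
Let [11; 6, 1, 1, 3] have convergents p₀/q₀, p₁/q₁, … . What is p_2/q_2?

78/7

Using pₖ = aₖpₖ₋₁ + pₖ₋₂, qₖ = aₖqₖ₋₁ + qₖ₋₂ (with p₋₁=1, p₋₂=0, q₋₁=0, q₋₂=1):
  k=0: a=11, p=11, q=1
  k=1: a=6, p=67, q=6
  k=2: a=1, p=78, q=7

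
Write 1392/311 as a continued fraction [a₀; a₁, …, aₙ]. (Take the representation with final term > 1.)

1392 = 4×311 + 148
311 = 2×148 + 15
148 = 9×15 + 13
15 = 1×13 + 2
13 = 6×2 + 1
2 = 2×1 + 0  (stop)
So 1392/311 = [4; 2, 9, 1, 6, 2].

[4; 2, 9, 1, 6, 2]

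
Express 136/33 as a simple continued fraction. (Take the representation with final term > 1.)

136 = 4·33 + 4
33 = 8·4 + 1
4 = 4·1 + 0  (stop)
So 136/33 = [4; 8, 4].

[4; 8, 4]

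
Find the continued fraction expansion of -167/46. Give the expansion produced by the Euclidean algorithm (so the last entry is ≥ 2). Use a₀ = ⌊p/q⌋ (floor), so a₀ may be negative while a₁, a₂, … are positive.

-167 = -4*46 + 17
46 = 2*17 + 12
17 = 1*12 + 5
12 = 2*5 + 2
5 = 2*2 + 1
2 = 2*1 + 0  (stop)
So -167/46 = [-4; 2, 1, 2, 2, 2].

[-4; 2, 1, 2, 2, 2]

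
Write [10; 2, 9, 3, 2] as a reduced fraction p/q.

1435/137

Fold from the inside: start with 2/1.
  3 + 1/2 = 7/2
  9 + 2/7 = 65/7
  2 + 7/65 = 137/65
  10 + 65/137 = 1435/137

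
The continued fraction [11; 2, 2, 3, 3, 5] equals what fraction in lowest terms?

Fold from the inside: start with 5/1.
  3 + 1/5 = 16/5
  3 + 5/16 = 53/16
  2 + 16/53 = 122/53
  2 + 53/122 = 297/122
  11 + 122/297 = 3389/297

3389/297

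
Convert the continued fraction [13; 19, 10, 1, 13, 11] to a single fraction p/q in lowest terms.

Fold from the inside: start with 11/1.
  13 + 1/11 = 144/11
  1 + 11/144 = 155/144
  10 + 144/155 = 1694/155
  19 + 155/1694 = 32341/1694
  13 + 1694/32341 = 422127/32341

422127/32341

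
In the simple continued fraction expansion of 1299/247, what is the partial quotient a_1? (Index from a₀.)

1299 = 5·247 + 64   →  a_0 = 5
247 = 3·64 + 55   →  a_1 = 3

3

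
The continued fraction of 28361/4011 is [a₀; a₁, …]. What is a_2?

28361 = 7·4011 + 284   →  a_0 = 7
4011 = 14·284 + 35   →  a_1 = 14
284 = 8·35 + 4   →  a_2 = 8

8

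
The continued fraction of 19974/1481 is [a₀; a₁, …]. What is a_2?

18

19974 = 13·1481 + 721   →  a_0 = 13
1481 = 2·721 + 39   →  a_1 = 2
721 = 18·39 + 19   →  a_2 = 18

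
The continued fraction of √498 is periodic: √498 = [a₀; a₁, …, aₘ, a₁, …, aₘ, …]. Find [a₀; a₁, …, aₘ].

[22; 3, 6, 22, 6, 3, 44]

a₀ = ⌊√498⌋ = 22.
With m₀=0, d₀=1 and mₖ₊₁ = dₖaₖ − mₖ, dₖ₊₁ = (n − mₖ₊₁²)/dₖ, aₖ₊₁ = ⌊(a₀+mₖ₊₁)/dₖ₊₁⌋:
  k=1: m=22, d=14, a=3
  k=2: m=20, d=7, a=6
  k=3: m=22, d=2, a=22
  k=4: m=22, d=7, a=6
  k=5: m=20, d=14, a=3
  k=6: m=22, d=1, a=44
d=1 and a=2a₀=44 at k=6, so the next step gives (m, d) = (22, 14) again — its k=1 value — and the period has length 6.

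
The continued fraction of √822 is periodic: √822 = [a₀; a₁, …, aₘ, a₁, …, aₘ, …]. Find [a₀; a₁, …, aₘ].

a₀ = ⌊√822⌋ = 28.
With m₀=0, d₀=1 and mₖ₊₁ = dₖaₖ − mₖ, dₖ₊₁ = (n − mₖ₊₁²)/dₖ, aₖ₊₁ = ⌊(a₀+mₖ₊₁)/dₖ₊₁⌋:
  k=1: m=28, d=38, a=1
  k=2: m=10, d=19, a=2
  k=3: m=28, d=2, a=28
  k=4: m=28, d=19, a=2
  k=5: m=10, d=38, a=1
  k=6: m=28, d=1, a=56
d=1 and a=2a₀=56 at k=6, so the next step gives (m, d) = (28, 38) again — its k=1 value — and the period has length 6.

[28; 1, 2, 28, 2, 1, 56]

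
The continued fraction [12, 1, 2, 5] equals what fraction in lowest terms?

Using pₖ = aₖpₖ₋₁ + pₖ₋₂ and qₖ = aₖqₖ₋₁ + qₖ₋₂:
  k=0: a=12, p=12, q=1
  k=1: a=1, p=13, q=1
  k=2: a=2, p=38, q=3
  k=3: a=5, p=203, q=16

203/16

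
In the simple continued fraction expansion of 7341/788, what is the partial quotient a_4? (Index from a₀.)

7341 = 9·788 + 249   →  a_0 = 9
788 = 3·249 + 41   →  a_1 = 3
249 = 6·41 + 3   →  a_2 = 6
41 = 13·3 + 2   →  a_3 = 13
3 = 1·2 + 1   →  a_4 = 1

1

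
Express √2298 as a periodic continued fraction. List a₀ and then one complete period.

[47; 1, 14, 1, 94]

a₀ = ⌊√2298⌋ = 47.
With m₀=0, d₀=1 and mₖ₊₁ = dₖaₖ − mₖ, dₖ₊₁ = (n − mₖ₊₁²)/dₖ, aₖ₊₁ = ⌊(a₀+mₖ₊₁)/dₖ₊₁⌋:
  k=1: m=47, d=89, a=1
  k=2: m=42, d=6, a=14
  k=3: m=42, d=89, a=1
  k=4: m=47, d=1, a=94
d=1 and a=2a₀=94 at k=4, so the next step gives (m, d) = (47, 89) again — its k=1 value — and the period has length 4.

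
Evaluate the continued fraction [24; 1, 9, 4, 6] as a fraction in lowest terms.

6375/256

Fold from the inside: start with 6/1.
  4 + 1/6 = 25/6
  9 + 6/25 = 231/25
  1 + 25/231 = 256/231
  24 + 231/256 = 6375/256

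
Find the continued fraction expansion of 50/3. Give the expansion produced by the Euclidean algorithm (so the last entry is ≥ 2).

50 = 16×3 + 2
3 = 1×2 + 1
2 = 2×1 + 0  (stop)
So 50/3 = [16; 1, 2].

[16; 1, 2]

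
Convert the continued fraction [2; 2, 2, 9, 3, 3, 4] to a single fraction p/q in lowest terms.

5015/2086

Fold from the inside: start with 4/1.
  3 + 1/4 = 13/4
  3 + 4/13 = 43/13
  9 + 13/43 = 400/43
  2 + 43/400 = 843/400
  2 + 400/843 = 2086/843
  2 + 843/2086 = 5015/2086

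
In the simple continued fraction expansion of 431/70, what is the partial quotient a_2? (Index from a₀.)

2

431 = 6·70 + 11   →  a_0 = 6
70 = 6·11 + 4   →  a_1 = 6
11 = 2·4 + 3   →  a_2 = 2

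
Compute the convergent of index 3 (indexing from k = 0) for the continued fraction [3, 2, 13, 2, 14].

195/56

Using pₖ = aₖpₖ₋₁ + pₖ₋₂, qₖ = aₖqₖ₋₁ + qₖ₋₂ (with p₋₁=1, p₋₂=0, q₋₁=0, q₋₂=1):
  k=0: a=3, p=3, q=1
  k=1: a=2, p=7, q=2
  k=2: a=13, p=94, q=27
  k=3: a=2, p=195, q=56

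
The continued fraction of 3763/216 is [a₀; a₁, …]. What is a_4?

2

3763 = 17·216 + 91   →  a_0 = 17
216 = 2·91 + 34   →  a_1 = 2
91 = 2·34 + 23   →  a_2 = 2
34 = 1·23 + 11   →  a_3 = 1
23 = 2·11 + 1   →  a_4 = 2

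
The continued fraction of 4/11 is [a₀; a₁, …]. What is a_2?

1

4 = 0·11 + 4   →  a_0 = 0
11 = 2·4 + 3   →  a_1 = 2
4 = 1·3 + 1   →  a_2 = 1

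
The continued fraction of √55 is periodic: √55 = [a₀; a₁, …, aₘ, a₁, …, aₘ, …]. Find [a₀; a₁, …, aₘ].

a₀ = ⌊√55⌋ = 7.
With m₀=0, d₀=1 and mₖ₊₁ = dₖaₖ − mₖ, dₖ₊₁ = (n − mₖ₊₁²)/dₖ, aₖ₊₁ = ⌊(a₀+mₖ₊₁)/dₖ₊₁⌋:
  k=1: m=7, d=6, a=2
  k=2: m=5, d=5, a=2
  k=3: m=5, d=6, a=2
  k=4: m=7, d=1, a=14
d=1 and a=2a₀=14 at k=4, so the next step gives (m, d) = (7, 6) again — its k=1 value — and the period has length 4.

[7; 2, 2, 2, 14]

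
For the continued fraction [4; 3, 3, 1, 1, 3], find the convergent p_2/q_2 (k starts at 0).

Using pₖ = aₖpₖ₋₁ + pₖ₋₂, qₖ = aₖqₖ₋₁ + qₖ₋₂ (with p₋₁=1, p₋₂=0, q₋₁=0, q₋₂=1):
  k=0: a=4, p=4, q=1
  k=1: a=3, p=13, q=3
  k=2: a=3, p=43, q=10

43/10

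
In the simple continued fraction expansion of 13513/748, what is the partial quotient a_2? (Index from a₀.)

3

13513 = 18·748 + 49   →  a_0 = 18
748 = 15·49 + 13   →  a_1 = 15
49 = 3·13 + 10   →  a_2 = 3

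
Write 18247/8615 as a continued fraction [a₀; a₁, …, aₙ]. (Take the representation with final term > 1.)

[2; 8, 2, 8, 8, 2, 3]

18247 = 2*8615 + 1017
8615 = 8*1017 + 479
1017 = 2*479 + 59
479 = 8*59 + 7
59 = 8*7 + 3
7 = 2*3 + 1
3 = 3*1 + 0  (stop)
So 18247/8615 = [2; 8, 2, 8, 8, 2, 3].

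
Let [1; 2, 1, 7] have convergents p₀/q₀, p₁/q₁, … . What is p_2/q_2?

Using pₖ = aₖpₖ₋₁ + pₖ₋₂, qₖ = aₖqₖ₋₁ + qₖ₋₂ (with p₋₁=1, p₋₂=0, q₋₁=0, q₋₂=1):
  k=0: a=1, p=1, q=1
  k=1: a=2, p=3, q=2
  k=2: a=1, p=4, q=3

4/3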